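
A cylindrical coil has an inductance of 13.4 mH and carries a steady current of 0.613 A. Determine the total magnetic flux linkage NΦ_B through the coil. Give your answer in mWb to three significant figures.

NΦ_B ≈ 8.21 mWb

From L = NΦ_B/I, the flux linkage is NΦ_B = LI.
NΦ_B = (1.340×10^-2 H)(0.613 A) = 8.214×10^-3 Wb.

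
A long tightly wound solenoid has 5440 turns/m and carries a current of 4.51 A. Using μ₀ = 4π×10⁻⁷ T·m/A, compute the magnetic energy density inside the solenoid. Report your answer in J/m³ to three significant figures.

u ≈ 378 J/m³

B = μ₀nI = (4π×10⁻⁷)(5.440×10^3)(4.51) = 3.083×10^-2 T.
u = B²/(2μ₀) = (3.083×10^-2)²/(2×4π×10⁻⁷) = 378.2 J/m³.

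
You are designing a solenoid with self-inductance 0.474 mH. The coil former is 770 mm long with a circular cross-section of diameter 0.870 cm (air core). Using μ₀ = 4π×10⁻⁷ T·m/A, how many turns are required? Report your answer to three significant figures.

A = π(d/2)² = π(4.350×10^-3 m)² = 5.9447×10^-5 m².
From L = μ₀N²A/ℓ, N = √(Lℓ / (μ₀A)).
N = √[(4.740×10^-4)(0.77) / ((4π×10⁻⁷)×5.9447×10^-5)] = √(4.886×10^6) ≈ 2210.4.

N ≈ 2210 turns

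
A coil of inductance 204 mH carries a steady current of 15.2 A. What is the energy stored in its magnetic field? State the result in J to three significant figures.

Stored magnetic energy: U = ½LI².
U = ½(0.204 H)(15.2 A)² = 23.57 J.

U ≈ 23.6 J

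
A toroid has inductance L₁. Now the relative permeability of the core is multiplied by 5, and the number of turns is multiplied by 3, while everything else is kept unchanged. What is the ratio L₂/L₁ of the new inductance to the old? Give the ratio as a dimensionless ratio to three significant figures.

L₂/L₁ = 45.0

For a toroid, L ∝ μᵣN²A/R.
L₂/L₁ = (5) × (3)^2 = 45.0.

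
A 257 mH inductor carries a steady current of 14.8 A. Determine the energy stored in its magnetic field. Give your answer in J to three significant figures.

U ≈ 28.1 J

Stored magnetic energy: U = ½LI².
U = ½(0.257 H)(14.8 A)² = 28.147 J.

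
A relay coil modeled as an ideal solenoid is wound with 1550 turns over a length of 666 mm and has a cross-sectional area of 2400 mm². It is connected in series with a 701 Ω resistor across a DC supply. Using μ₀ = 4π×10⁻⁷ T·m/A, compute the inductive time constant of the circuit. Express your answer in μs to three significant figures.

τ ≈ 15.5 μs

A = 2400 mm² = 2.400×10^-3 m².
L = μ₀N²A/ℓ = (4π×10⁻⁷)(1550)²(2.400×10^-3)/(0.666) = 1.088×10^-2 H.
τ = L/R = (1.088×10^-2)/(701) = 1.552×10^-5 s.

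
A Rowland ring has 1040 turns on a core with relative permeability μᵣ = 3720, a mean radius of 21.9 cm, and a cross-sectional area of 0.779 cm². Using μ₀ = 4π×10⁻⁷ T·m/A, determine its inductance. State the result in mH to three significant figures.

For a thin toroid, L = μ₀μᵣN²A/(2πR).
L = (4π×10⁻⁷)(3720)(1040)²(7.790×10^-5) / (2π×0.219 m) = 0.2862 H.

L ≈ 286 mH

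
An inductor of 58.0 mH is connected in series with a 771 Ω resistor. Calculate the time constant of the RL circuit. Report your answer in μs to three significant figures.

τ = L/R = (5.800×10^-2 H)/(771 Ω) = 7.523×10^-5 s.

τ ≈ 75.2 μs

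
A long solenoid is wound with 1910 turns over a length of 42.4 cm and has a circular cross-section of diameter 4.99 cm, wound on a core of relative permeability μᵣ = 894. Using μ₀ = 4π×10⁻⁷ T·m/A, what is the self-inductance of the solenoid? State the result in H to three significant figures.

A = π(d/2)² = π(2.495×10^-2 m)² = 1.956×10^-3 m².
For a long solenoid, L = μ₀μᵣN²A/ℓ.
L = (4π×10⁻⁷)(894)(1910)²(1.956×10^-3)/(0.424 m) = 18.9 H.

L ≈ 18.9 H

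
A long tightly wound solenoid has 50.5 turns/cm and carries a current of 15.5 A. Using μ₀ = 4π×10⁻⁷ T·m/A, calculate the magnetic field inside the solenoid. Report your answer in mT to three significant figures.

B ≈ 98.4 mT

Inside a long solenoid, B = μ₀nI.
B = (4π×10⁻⁷)(5.050×10^3 m⁻¹)(15.5 A) = 9.836×10^-2 T.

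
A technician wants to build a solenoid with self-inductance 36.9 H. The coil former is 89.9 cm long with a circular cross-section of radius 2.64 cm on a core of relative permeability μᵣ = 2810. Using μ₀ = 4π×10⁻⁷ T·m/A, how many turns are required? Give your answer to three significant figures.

A = πr² = π(2.640×10^-2 m)² = 2.190×10^-3 m².
From L = μ₀μᵣN²A/ℓ, N = √(Lℓ / (μ₀μᵣA)).
N = √[(36.9)(0.899) / ((4π×10⁻⁷)(2810)×2.190×10^-3)] = √(4.291×10^6) ≈ 2071.4.

N ≈ 2070 turns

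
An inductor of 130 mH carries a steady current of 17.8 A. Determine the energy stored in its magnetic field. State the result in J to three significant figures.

Stored magnetic energy: U = ½LI².
U = ½(0.13 H)(17.8 A)² = 20.59 J.

U ≈ 20.6 J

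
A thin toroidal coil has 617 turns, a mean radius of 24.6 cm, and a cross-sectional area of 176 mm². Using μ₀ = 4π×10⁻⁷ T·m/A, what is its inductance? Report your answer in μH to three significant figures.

L ≈ 54.5 μH

For a thin toroid, L = μ₀N²A/(2πR).
L = (4π×10⁻⁷)(617)²(1.760×10^-4) / (2π×0.246 m) = 5.447×10^-5 H.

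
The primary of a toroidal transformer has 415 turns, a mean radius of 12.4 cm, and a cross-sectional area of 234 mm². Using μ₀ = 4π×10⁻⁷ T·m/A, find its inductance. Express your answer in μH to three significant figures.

L ≈ 65.0 μH

For a thin toroid, L = μ₀N²A/(2πR).
L = (4π×10⁻⁷)(415)²(2.340×10^-4) / (2π×0.124 m) = 6.500×10^-5 H.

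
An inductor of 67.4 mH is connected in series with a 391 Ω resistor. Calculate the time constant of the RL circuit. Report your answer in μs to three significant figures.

τ ≈ 172 μs

τ = L/R = (6.740×10^-2 H)/(391 Ω) = 1.724×10^-4 s.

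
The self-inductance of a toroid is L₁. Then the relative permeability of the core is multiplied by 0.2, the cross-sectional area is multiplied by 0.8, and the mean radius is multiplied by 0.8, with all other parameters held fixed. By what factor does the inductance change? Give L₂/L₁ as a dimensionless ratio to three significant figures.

For a toroid, L ∝ μᵣN²A/R.
L₂/L₁ = (0.2) × (0.8) × (0.8)^-1 = 0.200.

L₂/L₁ = 0.200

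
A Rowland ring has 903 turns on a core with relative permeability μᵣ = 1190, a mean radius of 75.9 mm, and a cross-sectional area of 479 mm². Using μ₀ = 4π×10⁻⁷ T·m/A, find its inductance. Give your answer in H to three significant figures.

For a thin toroid, L = μ₀μᵣN²A/(2πR).
L = (4π×10⁻⁷)(1190)(903)²(4.790×10^-4) / (2π×7.590×10^-2 m) = 1.2247 H.

L ≈ 1.22 H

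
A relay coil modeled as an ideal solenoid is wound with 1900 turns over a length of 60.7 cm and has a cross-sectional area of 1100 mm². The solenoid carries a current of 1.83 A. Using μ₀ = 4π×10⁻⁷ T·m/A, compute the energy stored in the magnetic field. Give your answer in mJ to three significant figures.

A = 1100 mm² = 1.100×10^-3 m².
L = μ₀N²A/ℓ = (4π×10⁻⁷)(1900)²(1.100×10^-3)/(0.607) = 8.221×10^-3 H.
U = ½LI² = ½(8.221×10^-3)(1.83)² = 1.377×10^-2 J.

U ≈ 13.8 mJ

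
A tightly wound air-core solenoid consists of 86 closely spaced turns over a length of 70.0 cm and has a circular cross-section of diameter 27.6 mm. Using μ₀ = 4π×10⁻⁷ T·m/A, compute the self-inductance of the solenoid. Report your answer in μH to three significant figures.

A = π(d/2)² = π(1.380×10^-2 m)² = 5.983×10^-4 m².
For a long solenoid, L = μ₀N²A/ℓ.
L = (4π×10⁻⁷)(86)²(5.983×10^-4)/(0.7 m) = 7.944×10^-6 H.

L ≈ 7.94 μH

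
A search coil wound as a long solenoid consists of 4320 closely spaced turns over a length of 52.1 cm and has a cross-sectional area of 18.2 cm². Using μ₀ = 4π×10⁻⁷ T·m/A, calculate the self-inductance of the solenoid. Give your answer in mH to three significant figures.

A = 18.2 cm² = 1.820×10^-3 m².
For a long solenoid, L = μ₀N²A/ℓ.
L = (4π×10⁻⁷)(4320)²(1.820×10^-3)/(0.521 m) = 8.192×10^-2 H.

L ≈ 81.9 mH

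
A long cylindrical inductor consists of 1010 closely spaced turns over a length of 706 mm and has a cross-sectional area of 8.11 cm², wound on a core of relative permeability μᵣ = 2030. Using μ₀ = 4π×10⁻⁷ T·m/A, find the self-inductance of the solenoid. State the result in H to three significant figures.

L ≈ 2.99 H

A = 8.11 cm² = 8.110×10^-4 m².
For a long solenoid, L = μ₀μᵣN²A/ℓ.
L = (4π×10⁻⁷)(2030)(1010)²(8.110×10^-4)/(0.706 m) = 2.989 H.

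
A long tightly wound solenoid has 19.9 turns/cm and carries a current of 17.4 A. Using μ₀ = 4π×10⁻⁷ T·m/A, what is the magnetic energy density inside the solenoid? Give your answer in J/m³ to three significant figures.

B = μ₀nI = (4π×10⁻⁷)(1.990×10^3)(17.4) = 4.351×10^-2 T.
u = B²/(2μ₀) = (4.351×10^-2)²/(2×4π×10⁻⁷) = 753.3 J/m³.

u ≈ 753 J/m³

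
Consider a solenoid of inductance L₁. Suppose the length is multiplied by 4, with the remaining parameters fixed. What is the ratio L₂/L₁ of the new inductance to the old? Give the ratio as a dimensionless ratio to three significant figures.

L₂/L₁ = 0.250

For a solenoid, L ∝ μᵣN²A/ℓ.
L₂/L₁ = (4)^-1 = 0.250.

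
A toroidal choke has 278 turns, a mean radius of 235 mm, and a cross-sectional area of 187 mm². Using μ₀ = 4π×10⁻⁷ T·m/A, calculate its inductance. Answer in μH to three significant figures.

L ≈ 12.3 μH

For a thin toroid, L = μ₀N²A/(2πR).
L = (4π×10⁻⁷)(278)²(1.870×10^-4) / (2π×0.235 m) = 1.230×10^-5 H.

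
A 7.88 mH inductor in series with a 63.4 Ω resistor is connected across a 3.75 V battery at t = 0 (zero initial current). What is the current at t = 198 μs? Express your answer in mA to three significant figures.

τ = L/R = 7.880×10^-3/63.4 = 1.243×10^-4 s; final current I_∞ = ε/R = 3.75/63.4 = 5.9148×10^-2 A.
I(t) = I_∞(1 − e^(−t/τ)) with t/τ = 1.593.
I = (5.9148×10^-2)(1 − e^(−1.593)) = 4.712×10^-2 A.

I ≈ 47.1 mA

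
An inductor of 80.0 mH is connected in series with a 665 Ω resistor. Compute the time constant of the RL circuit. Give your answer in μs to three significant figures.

τ = L/R = (8.000×10^-2 H)/(665 Ω) = 1.203×10^-4 s.

τ ≈ 120 μs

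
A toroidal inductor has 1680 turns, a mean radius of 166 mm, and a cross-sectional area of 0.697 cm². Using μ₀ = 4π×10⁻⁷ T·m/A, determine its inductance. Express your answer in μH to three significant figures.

L ≈ 237 μH

For a thin toroid, L = μ₀N²A/(2πR).
L = (4π×10⁻⁷)(1680)²(6.970×10^-5) / (2π×0.166 m) = 2.370×10^-4 H.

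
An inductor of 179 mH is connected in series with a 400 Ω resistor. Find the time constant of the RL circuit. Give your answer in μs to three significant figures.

τ = L/R = (0.179 H)/(400 Ω) = 4.475×10^-4 s.

τ ≈ 448 μs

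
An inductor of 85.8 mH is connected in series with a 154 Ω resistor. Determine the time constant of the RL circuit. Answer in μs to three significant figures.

τ = L/R = (8.580×10^-2 H)/(154 Ω) = 5.571×10^-4 s.

τ ≈ 557 μs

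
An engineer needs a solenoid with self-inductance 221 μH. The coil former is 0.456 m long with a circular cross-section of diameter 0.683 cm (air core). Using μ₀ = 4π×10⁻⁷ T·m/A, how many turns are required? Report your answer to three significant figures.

A = π(d/2)² = π(3.415×10^-3 m)² = 3.664×10^-5 m².
From L = μ₀N²A/ℓ, N = √(Lℓ / (μ₀A)).
N = √[(2.210×10^-4)(0.456) / ((4π×10⁻⁷)×3.664×10^-5)] = √(2.189×10^6) ≈ 1479.5.

N ≈ 1480 turns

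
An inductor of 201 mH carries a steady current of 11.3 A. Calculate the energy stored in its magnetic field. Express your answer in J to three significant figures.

Stored magnetic energy: U = ½LI².
U = ½(0.201 H)(11.3 A)² = 12.83 J.

U ≈ 12.8 J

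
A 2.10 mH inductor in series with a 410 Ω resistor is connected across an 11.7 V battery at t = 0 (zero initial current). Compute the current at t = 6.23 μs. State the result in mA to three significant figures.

I ≈ 20.1 mA

τ = L/R = 2.100×10^-3/410 = 5.122×10^-6 s; final current I_∞ = ε/R = 11.7/410 = 2.854×10^-2 A.
I(t) = I_∞(1 − e^(−t/τ)) with t/τ = 1.216.
I = (2.854×10^-2)(1 − e^(−1.216)) = 2.008×10^-2 A.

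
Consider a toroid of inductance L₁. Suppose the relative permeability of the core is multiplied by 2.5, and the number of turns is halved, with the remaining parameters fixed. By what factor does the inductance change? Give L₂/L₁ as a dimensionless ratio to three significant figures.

L₂/L₁ = 0.625

For a toroid, L ∝ μᵣN²A/R.
L₂/L₁ = (2.5) × (0.5)^2 = 0.625.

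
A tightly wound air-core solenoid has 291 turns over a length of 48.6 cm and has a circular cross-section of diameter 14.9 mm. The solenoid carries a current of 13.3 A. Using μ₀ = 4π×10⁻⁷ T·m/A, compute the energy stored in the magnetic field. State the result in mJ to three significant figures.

A = π(d/2)² = π(7.450×10^-3 m)² = 1.744×10^-4 m².
L = μ₀N²A/ℓ = (4π×10⁻⁷)(291)²(1.744×10^-4)/(0.486) = 3.818×10^-5 H.
U = ½LI² = ½(3.818×10^-5)(13.3)² = 3.377×10^-3 J.

U ≈ 3.38 mJ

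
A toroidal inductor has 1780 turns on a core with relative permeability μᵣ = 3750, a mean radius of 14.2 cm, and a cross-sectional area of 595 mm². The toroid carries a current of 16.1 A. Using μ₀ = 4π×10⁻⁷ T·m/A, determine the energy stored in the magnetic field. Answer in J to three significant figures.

U ≈ 1290 J

L = μ₀μᵣN²A/(2πR) = (4π×10⁻⁷)(3750)(1780)²(5.950×10^-4)/(2π×0.142) = 9.957 H.
U = ½LI² = ½(9.957)(16.1)² = 1.290×10^3 J.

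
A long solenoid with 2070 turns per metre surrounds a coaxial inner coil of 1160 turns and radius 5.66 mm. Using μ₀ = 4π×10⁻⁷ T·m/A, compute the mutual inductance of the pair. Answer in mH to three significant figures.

M ≈ 0.304 mH

The outer solenoid produces a uniform field B₁ = μ₀n₁I₁ across the inner coil,
so the flux linkage is N₂Φ = N₂B₁A₂ = μ₀n₁N₂A₂·I₁, giving M = μ₀n₁N₂A₂.
A₂ = πr² = π(5.660×10^-3 m)² = 1.006×10^-4 m².
M = (4π×10⁻⁷)(2070)(1160)(1.006×10^-4) = 3.037×10^-4 H.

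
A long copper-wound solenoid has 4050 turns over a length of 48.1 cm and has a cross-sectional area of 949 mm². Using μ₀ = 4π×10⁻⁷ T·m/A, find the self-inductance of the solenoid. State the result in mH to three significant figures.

L ≈ 40.7 mH

A = 949 mm² = 9.490×10^-4 m².
For a long solenoid, L = μ₀N²A/ℓ.
L = (4π×10⁻⁷)(4050)²(9.490×10^-4)/(0.481 m) = 4.067×10^-2 H.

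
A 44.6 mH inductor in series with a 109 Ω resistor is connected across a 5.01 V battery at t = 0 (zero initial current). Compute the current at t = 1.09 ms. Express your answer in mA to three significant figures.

I ≈ 42.8 mA

τ = L/R = 4.460×10^-2/109 = 4.092×10^-4 s; final current I_∞ = ε/R = 5.01/109 = 4.596×10^-2 A.
I(t) = I_∞(1 − e^(−t/τ)) with t/τ = 2.664.
I = (4.596×10^-2)(1 − e^(−2.664)) = 4.276×10^-2 A.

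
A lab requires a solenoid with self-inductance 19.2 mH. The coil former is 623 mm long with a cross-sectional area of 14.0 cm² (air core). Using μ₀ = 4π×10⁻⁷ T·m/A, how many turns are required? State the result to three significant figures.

N ≈ 2610 turns

A = 14.0 cm² = 1.400×10^-3 m².
From L = μ₀N²A/ℓ, N = √(Lℓ / (μ₀A)).
N = √[(1.920×10^-2)(0.623) / ((4π×10⁻⁷)×1.400×10^-3)] = √(6.799×10^6) ≈ 2607.5.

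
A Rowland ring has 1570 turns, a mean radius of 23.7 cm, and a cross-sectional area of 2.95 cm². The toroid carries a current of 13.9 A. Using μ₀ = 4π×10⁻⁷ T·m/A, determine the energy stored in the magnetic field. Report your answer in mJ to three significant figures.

U ≈ 59.3 mJ

L = μ₀N²A/(2πR) = (4π×10⁻⁷)(1570)²(2.950×10^-4)/(2π×0.237) = 6.136×10^-4 H.
U = ½LI² = ½(6.136×10^-4)(13.9)² = 5.928×10^-2 J.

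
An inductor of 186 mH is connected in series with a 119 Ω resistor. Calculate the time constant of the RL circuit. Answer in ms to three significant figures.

τ ≈ 1.56 ms

τ = L/R = (0.186 H)/(119 Ω) = 1.563×10^-3 s.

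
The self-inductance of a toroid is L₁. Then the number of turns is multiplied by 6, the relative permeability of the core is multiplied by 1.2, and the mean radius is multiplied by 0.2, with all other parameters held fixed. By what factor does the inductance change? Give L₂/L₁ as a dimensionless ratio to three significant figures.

L₂/L₁ = 216

For a toroid, L ∝ μᵣN²A/R.
L₂/L₁ = (6)^2 × (1.2) × (0.2)^-1 = 216.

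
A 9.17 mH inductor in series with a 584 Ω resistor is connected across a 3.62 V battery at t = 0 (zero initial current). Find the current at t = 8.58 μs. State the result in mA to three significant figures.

τ = L/R = 9.170×10^-3/584 = 1.570×10^-5 s; final current I_∞ = ε/R = 3.62/584 = 6.199×10^-3 A.
I(t) = I_∞(1 − e^(−t/τ)) with t/τ = 0.546.
I = (6.199×10^-3)(1 − e^(−0.546)) = 2.610×10^-3 A.

I ≈ 2.61 mA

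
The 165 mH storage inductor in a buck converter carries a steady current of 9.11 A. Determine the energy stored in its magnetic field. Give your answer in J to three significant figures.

U ≈ 6.85 J

Stored magnetic energy: U = ½LI².
U = ½(0.165 H)(9.11 A)² = 6.847 J.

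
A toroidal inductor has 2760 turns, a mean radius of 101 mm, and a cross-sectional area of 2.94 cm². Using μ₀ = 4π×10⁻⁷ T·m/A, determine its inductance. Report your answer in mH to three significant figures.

For a thin toroid, L = μ₀N²A/(2πR).
L = (4π×10⁻⁷)(2760)²(2.940×10^-4) / (2π×0.101 m) = 4.4348×10^-3 H.

L ≈ 4.43 mH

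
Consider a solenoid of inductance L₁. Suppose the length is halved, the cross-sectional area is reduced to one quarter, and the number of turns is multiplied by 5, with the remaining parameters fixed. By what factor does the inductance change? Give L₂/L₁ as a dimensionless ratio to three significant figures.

For a solenoid, L ∝ μᵣN²A/ℓ.
L₂/L₁ = (0.5)^-1 × (0.25) × (5)^2 = 12.5.

L₂/L₁ = 12.5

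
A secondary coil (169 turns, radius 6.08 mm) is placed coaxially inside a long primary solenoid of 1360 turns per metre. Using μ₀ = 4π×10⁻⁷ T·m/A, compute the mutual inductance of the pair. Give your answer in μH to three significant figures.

The outer solenoid produces a uniform field B₁ = μ₀n₁I₁ across the inner coil,
so the flux linkage is N₂Φ = N₂B₁A₂ = μ₀n₁N₂A₂·I₁, giving M = μ₀n₁N₂A₂.
A₂ = πr² = π(6.080×10^-3 m)² = 1.161×10^-4 m².
M = (4π×10⁻⁷)(1360)(169)(1.161×10^-4) = 3.354×10^-5 H.

M ≈ 33.5 μH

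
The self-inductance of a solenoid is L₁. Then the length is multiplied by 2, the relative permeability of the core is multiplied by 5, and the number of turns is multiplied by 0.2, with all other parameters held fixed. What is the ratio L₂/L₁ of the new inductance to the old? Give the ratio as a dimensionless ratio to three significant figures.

L₂/L₁ = 0.100

For a solenoid, L ∝ μᵣN²A/ℓ.
L₂/L₁ = (2)^-1 × (5) × (0.2)^2 = 0.100.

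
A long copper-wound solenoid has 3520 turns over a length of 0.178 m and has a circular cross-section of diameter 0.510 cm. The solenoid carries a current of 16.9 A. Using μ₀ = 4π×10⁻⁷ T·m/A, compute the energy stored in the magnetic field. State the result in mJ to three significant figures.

A = π(d/2)² = π(2.550×10^-3 m)² = 2.043×10^-5 m².
L = μ₀N²A/ℓ = (4π×10⁻⁷)(3520)²(2.043×10^-5)/(0.178) = 1.787×10^-3 H.
U = ½LI² = ½(1.787×10^-3)(16.9)² = 0.2552 J.

U ≈ 255 mJ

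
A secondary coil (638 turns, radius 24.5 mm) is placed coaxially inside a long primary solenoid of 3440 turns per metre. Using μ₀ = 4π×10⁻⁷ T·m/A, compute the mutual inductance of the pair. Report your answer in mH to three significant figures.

The outer solenoid produces a uniform field B₁ = μ₀n₁I₁ across the inner coil,
so the flux linkage is N₂Φ = N₂B₁A₂ = μ₀n₁N₂A₂·I₁, giving M = μ₀n₁N₂A₂.
A₂ = πr² = π(2.450×10^-2 m)² = 1.886×10^-3 m².
M = (4π×10⁻⁷)(3440)(638)(1.886×10^-3) = 5.201×10^-3 H.

M ≈ 5.20 mH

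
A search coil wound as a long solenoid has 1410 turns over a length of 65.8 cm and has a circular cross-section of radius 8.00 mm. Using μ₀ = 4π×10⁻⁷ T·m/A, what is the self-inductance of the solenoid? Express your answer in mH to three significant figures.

A = πr² = π(8.000×10^-3 m)² = 2.011×10^-4 m².
For a long solenoid, L = μ₀N²A/ℓ.
L = (4π×10⁻⁷)(1410)²(2.011×10^-4)/(0.658 m) = 7.634×10^-4 H.

L ≈ 0.763 mH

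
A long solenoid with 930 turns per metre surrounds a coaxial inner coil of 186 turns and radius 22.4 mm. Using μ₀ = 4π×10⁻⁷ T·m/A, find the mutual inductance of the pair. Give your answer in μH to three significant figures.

The outer solenoid produces a uniform field B₁ = μ₀n₁I₁ across the inner coil,
so the flux linkage is N₂Φ = N₂B₁A₂ = μ₀n₁N₂A₂·I₁, giving M = μ₀n₁N₂A₂.
A₂ = πr² = π(2.240×10^-2 m)² = 1.576×10^-3 m².
M = (4π×10⁻⁷)(930)(186)(1.576×10^-3) = 3.427×10^-4 H.

M ≈ 343 μH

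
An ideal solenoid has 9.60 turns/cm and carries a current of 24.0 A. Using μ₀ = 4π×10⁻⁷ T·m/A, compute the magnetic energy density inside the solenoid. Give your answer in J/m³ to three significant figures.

u ≈ 334 J/m³

B = μ₀nI = (4π×10⁻⁷)(960)(24.0) = 2.895×10^-2 T.
u = B²/(2μ₀) = (2.895×10^-2)²/(2×4π×10⁻⁷) = 333.5 J/m³.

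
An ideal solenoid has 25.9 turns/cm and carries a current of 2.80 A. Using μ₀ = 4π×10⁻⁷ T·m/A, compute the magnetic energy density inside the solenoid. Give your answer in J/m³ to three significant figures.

u ≈ 33.0 J/m³

B = μ₀nI = (4π×10⁻⁷)(2.590×10^3)(2.80) = 9.113×10^-3 T.
u = B²/(2μ₀) = (9.113×10^-3)²/(2×4π×10⁻⁷) = 33.04 J/m³.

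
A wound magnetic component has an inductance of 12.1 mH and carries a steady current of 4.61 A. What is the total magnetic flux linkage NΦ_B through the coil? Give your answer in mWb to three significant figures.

NΦ_B ≈ 55.8 mWb

From L = NΦ_B/I, the flux linkage is NΦ_B = LI.
NΦ_B = (1.210×10^-2 H)(4.61 A) = 5.578×10^-2 Wb.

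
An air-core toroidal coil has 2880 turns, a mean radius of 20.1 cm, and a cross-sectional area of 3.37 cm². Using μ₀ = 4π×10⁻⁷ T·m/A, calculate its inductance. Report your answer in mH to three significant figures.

L ≈ 2.78 mH

For a thin toroid, L = μ₀N²A/(2πR).
L = (4π×10⁻⁷)(2880)²(3.370×10^-4) / (2π×0.201 m) = 2.781×10^-3 H.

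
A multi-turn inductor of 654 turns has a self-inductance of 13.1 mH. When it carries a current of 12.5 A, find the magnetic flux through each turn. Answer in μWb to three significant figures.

From L = NΦ_B/I, the flux per turn is Φ_B = LI/N.
Φ_B = (1.310×10^-2 H)(12.5 A)/654 = 2.504×10^-4 Wb.

Φ_B ≈ 250 μWb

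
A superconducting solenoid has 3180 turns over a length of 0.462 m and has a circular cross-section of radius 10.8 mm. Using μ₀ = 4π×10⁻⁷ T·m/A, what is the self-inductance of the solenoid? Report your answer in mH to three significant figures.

A = πr² = π(1.080×10^-2 m)² = 3.664×10^-4 m².
For a long solenoid, L = μ₀N²A/ℓ.
L = (4π×10⁻⁷)(3180)²(3.664×10^-4)/(0.462 m) = 1.008×10^-2 H.

L ≈ 10.1 mH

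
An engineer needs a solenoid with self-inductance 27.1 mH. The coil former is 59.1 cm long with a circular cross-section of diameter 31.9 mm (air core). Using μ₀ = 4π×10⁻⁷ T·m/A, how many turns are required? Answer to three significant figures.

A = π(d/2)² = π(1.595×10^-2 m)² = 7.992×10^-4 m².
From L = μ₀N²A/ℓ, N = √(Lℓ / (μ₀A)).
N = √[(2.710×10^-2)(0.591) / ((4π×10⁻⁷)×7.992×10^-4)] = √(1.5947×10^7) ≈ 3993.4.

N ≈ 3990 turns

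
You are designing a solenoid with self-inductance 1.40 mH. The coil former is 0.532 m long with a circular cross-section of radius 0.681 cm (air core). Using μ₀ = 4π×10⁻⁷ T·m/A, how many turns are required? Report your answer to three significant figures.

N ≈ 2020 turns

A = πr² = π(6.810×10^-3 m)² = 1.457×10^-4 m².
From L = μ₀N²A/ℓ, N = √(Lℓ / (μ₀A)).
N = √[(1.400×10^-3)(0.532) / ((4π×10⁻⁷)×1.457×10^-4)] = √(4.068×10^6) ≈ 2016.9.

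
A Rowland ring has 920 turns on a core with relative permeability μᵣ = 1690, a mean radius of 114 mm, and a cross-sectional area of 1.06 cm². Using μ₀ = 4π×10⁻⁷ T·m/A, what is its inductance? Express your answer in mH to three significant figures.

For a thin toroid, L = μ₀μᵣN²A/(2πR).
L = (4π×10⁻⁷)(1690)(920)²(1.060×10^-4) / (2π×0.114 m) = 0.266 H.

L ≈ 266 mH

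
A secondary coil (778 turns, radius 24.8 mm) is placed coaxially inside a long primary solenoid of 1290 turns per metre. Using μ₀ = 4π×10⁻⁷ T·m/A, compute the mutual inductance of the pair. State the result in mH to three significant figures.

The outer solenoid produces a uniform field B₁ = μ₀n₁I₁ across the inner coil,
so the flux linkage is N₂Φ = N₂B₁A₂ = μ₀n₁N₂A₂·I₁, giving M = μ₀n₁N₂A₂.
A₂ = πr² = π(2.480×10^-2 m)² = 1.932×10^-3 m².
M = (4π×10⁻⁷)(1290)(778)(1.932×10^-3) = 2.437×10^-3 H.

M ≈ 2.44 mH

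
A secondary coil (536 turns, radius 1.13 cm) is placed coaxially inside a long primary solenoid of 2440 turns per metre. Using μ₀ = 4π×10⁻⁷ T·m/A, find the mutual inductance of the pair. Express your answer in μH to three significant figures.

The outer solenoid produces a uniform field B₁ = μ₀n₁I₁ across the inner coil,
so the flux linkage is N₂Φ = N₂B₁A₂ = μ₀n₁N₂A₂·I₁, giving M = μ₀n₁N₂A₂.
A₂ = πr² = π(1.130×10^-2 m)² = 4.011×10^-4 m².
M = (4π×10⁻⁷)(2440)(536)(4.011×10^-4) = 6.593×10^-4 H.

M ≈ 659 μH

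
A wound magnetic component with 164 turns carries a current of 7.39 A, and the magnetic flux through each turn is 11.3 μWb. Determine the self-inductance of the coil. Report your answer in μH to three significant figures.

L ≈ 251 μH

Self-inductance is defined by L = NΦ_B/I (flux linkage over current).
L = (164)(1.130×10^-5 Wb)/(7.39 A) = 2.508×10^-4 H.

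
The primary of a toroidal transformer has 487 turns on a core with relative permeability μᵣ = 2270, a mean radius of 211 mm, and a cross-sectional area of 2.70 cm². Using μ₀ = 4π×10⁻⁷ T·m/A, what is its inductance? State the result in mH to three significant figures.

For a thin toroid, L = μ₀μᵣN²A/(2πR).
L = (4π×10⁻⁷)(2270)(487)²(2.700×10^-4) / (2π×0.211 m) = 0.1378 H.

L ≈ 138 mH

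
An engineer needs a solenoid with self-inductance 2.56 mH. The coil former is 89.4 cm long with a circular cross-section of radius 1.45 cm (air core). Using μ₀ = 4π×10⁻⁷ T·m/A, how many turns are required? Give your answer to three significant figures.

N ≈ 1660 turns

A = πr² = π(1.450×10^-2 m)² = 6.605×10^-4 m².
From L = μ₀N²A/ℓ, N = √(Lℓ / (μ₀A)).
N = √[(2.560×10^-3)(0.894) / ((4π×10⁻⁷)×6.605×10^-4)] = √(2.757×10^6) ≈ 1660.5.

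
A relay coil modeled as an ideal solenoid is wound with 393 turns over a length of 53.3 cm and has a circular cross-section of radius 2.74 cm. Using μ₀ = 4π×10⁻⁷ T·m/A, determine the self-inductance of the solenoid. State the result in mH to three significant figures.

L ≈ 0.859 mH

A = πr² = π(2.740×10^-2 m)² = 2.359×10^-3 m².
For a long solenoid, L = μ₀N²A/ℓ.
L = (4π×10⁻⁷)(393)²(2.359×10^-3)/(0.533 m) = 8.589×10^-4 H.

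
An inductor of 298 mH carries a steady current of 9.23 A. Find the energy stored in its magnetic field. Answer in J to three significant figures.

U ≈ 12.7 J

Stored magnetic energy: U = ½LI².
U = ½(0.298 H)(9.23 A)² = 12.69 J.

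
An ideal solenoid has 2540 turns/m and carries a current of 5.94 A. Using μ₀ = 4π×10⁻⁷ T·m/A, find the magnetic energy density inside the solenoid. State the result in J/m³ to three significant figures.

u ≈ 143 J/m³

B = μ₀nI = (4π×10⁻⁷)(2.540×10^3)(5.94) = 1.896×10^-2 T.
u = B²/(2μ₀) = (1.896×10^-2)²/(2×4π×10⁻⁷) = 143 J/m³.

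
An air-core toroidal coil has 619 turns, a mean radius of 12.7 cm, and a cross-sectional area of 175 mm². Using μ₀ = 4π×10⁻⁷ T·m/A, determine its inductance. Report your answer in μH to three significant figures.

For a thin toroid, L = μ₀N²A/(2πR).
L = (4π×10⁻⁷)(619)²(1.750×10^-4) / (2π×0.127 m) = 1.056×10^-4 H.

L ≈ 106 μH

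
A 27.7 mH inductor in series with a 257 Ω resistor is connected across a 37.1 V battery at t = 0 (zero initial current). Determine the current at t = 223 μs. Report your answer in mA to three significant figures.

I ≈ 126 mA

τ = L/R = 2.770×10^-2/257 = 1.078×10^-4 s; final current I_∞ = ε/R = 37.1/257 = 0.1444 A.
I(t) = I_∞(1 − e^(−t/τ)) with t/τ = 2.069.
I = (0.1444)(1 − e^(−2.069)) = 0.1261 A.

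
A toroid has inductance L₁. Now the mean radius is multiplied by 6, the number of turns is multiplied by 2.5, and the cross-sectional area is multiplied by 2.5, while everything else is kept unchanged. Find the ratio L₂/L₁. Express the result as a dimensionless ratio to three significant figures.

For a toroid, L ∝ μᵣN²A/R.
L₂/L₁ = (6)^-1 × (2.5)^2 × (2.5) = 2.60.

L₂/L₁ = 2.60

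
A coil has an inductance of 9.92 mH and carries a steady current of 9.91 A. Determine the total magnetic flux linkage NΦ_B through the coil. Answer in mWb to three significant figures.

NΦ_B ≈ 98.3 mWb

From L = NΦ_B/I, the flux linkage is NΦ_B = LI.
NΦ_B = (9.920×10^-3 H)(9.91 A) = 9.831×10^-2 Wb.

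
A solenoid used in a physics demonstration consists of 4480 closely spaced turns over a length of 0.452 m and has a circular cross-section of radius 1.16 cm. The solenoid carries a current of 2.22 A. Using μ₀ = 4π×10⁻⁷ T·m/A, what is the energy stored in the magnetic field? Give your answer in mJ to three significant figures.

A = πr² = π(1.160×10^-2 m)² = 4.227×10^-4 m².
L = μ₀N²A/ℓ = (4π×10⁻⁷)(4480)²(4.227×10^-4)/(0.452) = 2.359×10^-2 H.
U = ½LI² = ½(2.359×10^-2)(2.22)² = 5.813×10^-2 J.

U ≈ 58.1 mJ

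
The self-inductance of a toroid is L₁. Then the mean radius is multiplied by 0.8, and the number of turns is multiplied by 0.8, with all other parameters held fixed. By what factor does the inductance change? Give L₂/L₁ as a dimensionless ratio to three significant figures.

L₂/L₁ = 0.800

For a toroid, L ∝ μᵣN²A/R.
L₂/L₁ = (0.8)^-1 × (0.8)^2 = 0.800.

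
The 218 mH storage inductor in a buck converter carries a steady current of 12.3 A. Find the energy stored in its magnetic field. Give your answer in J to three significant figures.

U ≈ 16.5 J

Stored magnetic energy: U = ½LI².
U = ½(0.218 H)(12.3 A)² = 16.49 J.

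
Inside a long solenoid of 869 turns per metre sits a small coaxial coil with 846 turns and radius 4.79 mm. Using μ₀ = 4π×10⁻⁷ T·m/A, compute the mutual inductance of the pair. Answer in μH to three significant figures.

M ≈ 66.6 μH

The outer solenoid produces a uniform field B₁ = μ₀n₁I₁ across the inner coil,
so the flux linkage is N₂Φ = N₂B₁A₂ = μ₀n₁N₂A₂·I₁, giving M = μ₀n₁N₂A₂.
A₂ = πr² = π(4.790×10^-3 m)² = 7.208×10^-5 m².
M = (4π×10⁻⁷)(869)(846)(7.208×10^-5) = 6.659×10^-5 H.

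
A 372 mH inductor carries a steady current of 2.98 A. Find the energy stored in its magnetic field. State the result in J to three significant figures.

Stored magnetic energy: U = ½LI².
U = ½(0.372 H)(2.98 A)² = 1.652 J.

U ≈ 1.65 J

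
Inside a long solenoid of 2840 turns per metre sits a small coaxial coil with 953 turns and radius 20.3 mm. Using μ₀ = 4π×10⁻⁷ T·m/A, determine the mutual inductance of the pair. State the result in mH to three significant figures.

The outer solenoid produces a uniform field B₁ = μ₀n₁I₁ across the inner coil,
so the flux linkage is N₂Φ = N₂B₁A₂ = μ₀n₁N₂A₂·I₁, giving M = μ₀n₁N₂A₂.
A₂ = πr² = π(2.030×10^-2 m)² = 1.2946×10^-3 m².
M = (4π×10⁻⁷)(2840)(953)(1.2946×10^-3) = 4.403×10^-3 H.

M ≈ 4.40 mH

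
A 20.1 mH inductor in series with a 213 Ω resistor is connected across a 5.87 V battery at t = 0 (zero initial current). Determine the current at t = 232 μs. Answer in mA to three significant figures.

I ≈ 25.2 mA

τ = L/R = 2.010×10^-2/213 = 9.437×10^-5 s; final current I_∞ = ε/R = 5.87/213 = 2.756×10^-2 A.
I(t) = I_∞(1 − e^(−t/τ)) with t/τ = 2.459.
I = (2.756×10^-2)(1 − e^(−2.459)) = 2.520×10^-2 A.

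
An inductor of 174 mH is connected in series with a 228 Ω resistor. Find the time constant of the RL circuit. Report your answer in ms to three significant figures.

τ ≈ 0.763 ms

τ = L/R = (0.174 H)/(228 Ω) = 7.632×10^-4 s.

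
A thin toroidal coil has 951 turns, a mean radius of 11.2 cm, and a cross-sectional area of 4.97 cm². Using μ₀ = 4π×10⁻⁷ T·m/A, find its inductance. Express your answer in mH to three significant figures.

L ≈ 0.803 mH

For a thin toroid, L = μ₀N²A/(2πR).
L = (4π×10⁻⁷)(951)²(4.970×10^-4) / (2π×0.112 m) = 8.027×10^-4 H.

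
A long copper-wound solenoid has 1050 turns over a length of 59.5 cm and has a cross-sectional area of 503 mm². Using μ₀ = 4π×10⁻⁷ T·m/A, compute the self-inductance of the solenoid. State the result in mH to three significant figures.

L ≈ 1.17 mH

A = 503 mm² = 5.030×10^-4 m².
For a long solenoid, L = μ₀N²A/ℓ.
L = (4π×10⁻⁷)(1050)²(5.030×10^-4)/(0.595 m) = 1.171×10^-3 H.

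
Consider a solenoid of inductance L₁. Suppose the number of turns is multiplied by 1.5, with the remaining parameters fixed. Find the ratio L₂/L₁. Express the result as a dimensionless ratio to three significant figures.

L₂/L₁ = 2.25

For a solenoid, L ∝ μᵣN²A/ℓ.
L₂/L₁ = (1.5)^2 = 2.25.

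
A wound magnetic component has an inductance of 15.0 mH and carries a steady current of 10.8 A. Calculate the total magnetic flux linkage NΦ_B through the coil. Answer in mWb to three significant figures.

NΦ_B ≈ 162 mWb

From L = NΦ_B/I, the flux linkage is NΦ_B = LI.
NΦ_B = (1.500×10^-2 H)(10.8 A) = 0.162 Wb.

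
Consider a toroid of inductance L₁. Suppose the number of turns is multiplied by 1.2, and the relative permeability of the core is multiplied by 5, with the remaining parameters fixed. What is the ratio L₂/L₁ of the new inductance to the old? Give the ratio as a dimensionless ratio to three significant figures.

For a toroid, L ∝ μᵣN²A/R.
L₂/L₁ = (1.2)^2 × (5) = 7.20.

L₂/L₁ = 7.20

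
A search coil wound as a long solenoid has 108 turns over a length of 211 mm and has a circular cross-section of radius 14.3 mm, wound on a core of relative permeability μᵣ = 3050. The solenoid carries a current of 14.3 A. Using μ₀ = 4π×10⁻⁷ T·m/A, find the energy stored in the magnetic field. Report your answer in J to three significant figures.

U ≈ 13.9 J

A = πr² = π(1.430×10^-2 m)² = 6.424×10^-4 m².
L = μ₀μᵣN²A/ℓ = (4π×10⁻⁷)(3050)(108)²(6.424×10^-4)/(0.211) = 0.1361 H.
U = ½LI² = ½(0.1361)(14.3)² = 13.92 J.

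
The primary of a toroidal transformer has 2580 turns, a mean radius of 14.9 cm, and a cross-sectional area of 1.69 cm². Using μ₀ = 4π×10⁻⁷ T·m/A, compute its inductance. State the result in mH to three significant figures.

L ≈ 1.51 mH

For a thin toroid, L = μ₀N²A/(2πR).
L = (4π×10⁻⁷)(2580)²(1.690×10^-4) / (2π×0.149 m) = 1.510×10^-3 H.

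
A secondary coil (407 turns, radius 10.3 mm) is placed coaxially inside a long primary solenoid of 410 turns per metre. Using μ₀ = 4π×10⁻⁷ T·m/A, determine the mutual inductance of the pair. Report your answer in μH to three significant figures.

The outer solenoid produces a uniform field B₁ = μ₀n₁I₁ across the inner coil,
so the flux linkage is N₂Φ = N₂B₁A₂ = μ₀n₁N₂A₂·I₁, giving M = μ₀n₁N₂A₂.
A₂ = πr² = π(1.030×10^-2 m)² = 3.333×10^-4 m².
M = (4π×10⁻⁷)(410)(407)(3.333×10^-4) = 6.989×10^-5 H.

M ≈ 69.9 μH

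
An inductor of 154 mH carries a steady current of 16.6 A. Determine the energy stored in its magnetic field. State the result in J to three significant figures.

Stored magnetic energy: U = ½LI².
U = ½(0.154 H)(16.6 A)² = 21.22 J.

U ≈ 21.2 J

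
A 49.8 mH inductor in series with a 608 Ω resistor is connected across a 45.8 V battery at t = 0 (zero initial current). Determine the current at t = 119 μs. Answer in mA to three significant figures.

τ = L/R = 4.980×10^-2/608 = 8.191×10^-5 s; final current I_∞ = ε/R = 45.8/608 = 7.533×10^-2 A.
I(t) = I_∞(1 − e^(−t/τ)) with t/τ = 1.453.
I = (7.533×10^-2)(1 − e^(−1.453)) = 5.771×10^-2 A.

I ≈ 57.7 mA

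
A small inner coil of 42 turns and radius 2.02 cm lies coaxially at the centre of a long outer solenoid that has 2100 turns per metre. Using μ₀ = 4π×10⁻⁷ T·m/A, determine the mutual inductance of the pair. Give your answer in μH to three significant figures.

The outer solenoid produces a uniform field B₁ = μ₀n₁I₁ across the inner coil,
so the flux linkage is N₂Φ = N₂B₁A₂ = μ₀n₁N₂A₂·I₁, giving M = μ₀n₁N₂A₂.
A₂ = πr² = π(2.020×10^-2 m)² = 1.282×10^-3 m².
M = (4π×10⁻⁷)(2100)(42)(1.282×10^-3) = 1.421×10^-4 H.

M ≈ 142 μH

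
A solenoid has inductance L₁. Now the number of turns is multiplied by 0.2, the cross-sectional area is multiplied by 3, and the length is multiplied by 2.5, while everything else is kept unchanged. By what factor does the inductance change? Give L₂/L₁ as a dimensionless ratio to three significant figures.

For a solenoid, L ∝ μᵣN²A/ℓ.
L₂/L₁ = (0.2)^2 × (3) × (2.5)^-1 = 0.0480.

L₂/L₁ = 0.0480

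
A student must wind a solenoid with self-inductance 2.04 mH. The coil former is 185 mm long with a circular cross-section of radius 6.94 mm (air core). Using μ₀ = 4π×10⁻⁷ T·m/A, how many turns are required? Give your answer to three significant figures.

A = πr² = π(6.940×10^-3 m)² = 1.513×10^-4 m².
From L = μ₀N²A/ℓ, N = √(Lℓ / (μ₀A)).
N = √[(2.040×10^-3)(0.185) / ((4π×10⁻⁷)×1.513×10^-4)] = √(1.9848×10^6) ≈ 1408.8.

N ≈ 1410 turns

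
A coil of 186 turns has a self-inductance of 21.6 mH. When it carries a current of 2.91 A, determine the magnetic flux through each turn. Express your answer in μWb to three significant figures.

From L = NΦ_B/I, the flux per turn is Φ_B = LI/N.
Φ_B = (2.160×10^-2 H)(2.91 A)/186 = 3.379×10^-4 Wb.

Φ_B ≈ 338 μWb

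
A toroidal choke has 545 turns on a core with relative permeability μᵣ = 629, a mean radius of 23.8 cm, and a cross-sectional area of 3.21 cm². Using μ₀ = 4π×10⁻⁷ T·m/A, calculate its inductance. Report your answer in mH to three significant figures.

For a thin toroid, L = μ₀μᵣN²A/(2πR).
L = (4π×10⁻⁷)(629)(545)²(3.210×10^-4) / (2π×0.238 m) = 5.040×10^-2 H.

L ≈ 50.4 mH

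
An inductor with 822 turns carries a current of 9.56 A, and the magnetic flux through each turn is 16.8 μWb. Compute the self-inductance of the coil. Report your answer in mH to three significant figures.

L ≈ 1.44 mH

Self-inductance is defined by L = NΦ_B/I (flux linkage over current).
L = (822)(1.680×10^-5 Wb)/(9.56 A) = 1.4445×10^-3 H.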